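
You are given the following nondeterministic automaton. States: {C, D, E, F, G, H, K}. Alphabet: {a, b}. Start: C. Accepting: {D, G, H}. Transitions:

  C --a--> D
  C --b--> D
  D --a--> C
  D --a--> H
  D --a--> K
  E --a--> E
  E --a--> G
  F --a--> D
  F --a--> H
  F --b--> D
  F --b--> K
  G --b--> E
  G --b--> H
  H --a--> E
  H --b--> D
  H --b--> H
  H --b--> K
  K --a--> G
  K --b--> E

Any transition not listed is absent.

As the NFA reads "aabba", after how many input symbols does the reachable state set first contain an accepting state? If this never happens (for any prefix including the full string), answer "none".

1

Start in {C}.
Read 'a': {C} → {D}.
None of the earlier sets intersect F, but {D} does.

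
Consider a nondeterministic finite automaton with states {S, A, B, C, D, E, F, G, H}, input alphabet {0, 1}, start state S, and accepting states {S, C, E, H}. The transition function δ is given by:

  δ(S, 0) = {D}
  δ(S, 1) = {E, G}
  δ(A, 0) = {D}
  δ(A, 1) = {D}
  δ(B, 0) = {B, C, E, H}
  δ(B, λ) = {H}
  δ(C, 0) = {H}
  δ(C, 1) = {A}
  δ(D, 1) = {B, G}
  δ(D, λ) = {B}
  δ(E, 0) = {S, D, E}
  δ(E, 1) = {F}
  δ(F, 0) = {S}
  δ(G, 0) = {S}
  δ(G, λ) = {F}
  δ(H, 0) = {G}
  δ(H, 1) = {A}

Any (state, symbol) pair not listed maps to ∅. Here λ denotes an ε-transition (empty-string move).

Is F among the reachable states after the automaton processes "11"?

Yes

Start in {S}.
Read '1': {S} → {E, F, G}.
Read '1': {E, F, G} → {F}.
State F is in {F}.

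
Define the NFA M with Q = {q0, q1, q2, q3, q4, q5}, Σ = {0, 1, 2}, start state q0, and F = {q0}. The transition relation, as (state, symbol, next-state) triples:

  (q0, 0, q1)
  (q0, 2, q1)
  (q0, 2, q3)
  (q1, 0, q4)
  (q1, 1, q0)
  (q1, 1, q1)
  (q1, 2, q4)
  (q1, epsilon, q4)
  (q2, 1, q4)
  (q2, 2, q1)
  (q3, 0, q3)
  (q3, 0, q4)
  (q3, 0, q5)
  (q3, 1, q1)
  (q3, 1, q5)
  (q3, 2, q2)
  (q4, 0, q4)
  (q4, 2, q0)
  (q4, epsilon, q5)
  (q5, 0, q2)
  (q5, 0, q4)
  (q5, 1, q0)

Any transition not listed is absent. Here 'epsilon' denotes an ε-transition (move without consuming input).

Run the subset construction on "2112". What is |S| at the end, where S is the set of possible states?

5

Start in {q0}.
Read '2': {q0} → {q1, q3, q4, q5}.
Read '1': {q1, q3, q4, q5} → {q0, q1, q4, q5}.
Read '1': {q0, q1, q4, q5} → {q0, q1, q4, q5}.
Read '2': {q0, q1, q4, q5} → {q0, q1, q3, q4, q5}.
That set has 5 states.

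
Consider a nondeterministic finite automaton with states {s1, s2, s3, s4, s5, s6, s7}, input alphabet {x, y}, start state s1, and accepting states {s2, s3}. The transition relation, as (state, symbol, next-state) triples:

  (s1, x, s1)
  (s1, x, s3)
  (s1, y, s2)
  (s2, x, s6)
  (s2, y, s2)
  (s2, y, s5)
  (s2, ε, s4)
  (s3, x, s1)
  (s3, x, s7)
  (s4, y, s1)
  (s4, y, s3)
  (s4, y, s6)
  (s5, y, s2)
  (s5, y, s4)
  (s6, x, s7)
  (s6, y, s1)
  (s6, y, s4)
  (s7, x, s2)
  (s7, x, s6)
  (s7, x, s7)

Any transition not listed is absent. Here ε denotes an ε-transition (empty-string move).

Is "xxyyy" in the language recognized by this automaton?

Yes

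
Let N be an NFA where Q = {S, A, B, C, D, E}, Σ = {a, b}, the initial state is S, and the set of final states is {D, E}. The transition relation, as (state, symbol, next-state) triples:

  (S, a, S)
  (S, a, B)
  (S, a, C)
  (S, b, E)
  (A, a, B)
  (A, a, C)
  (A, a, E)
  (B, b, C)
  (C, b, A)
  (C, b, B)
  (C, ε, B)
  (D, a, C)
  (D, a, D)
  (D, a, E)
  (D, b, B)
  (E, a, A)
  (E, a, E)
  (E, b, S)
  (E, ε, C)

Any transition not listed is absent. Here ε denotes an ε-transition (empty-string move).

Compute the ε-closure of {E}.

Begin with {E}.
ε-move E → C; add C.
ε-move C → B; add B.

{B, C, E}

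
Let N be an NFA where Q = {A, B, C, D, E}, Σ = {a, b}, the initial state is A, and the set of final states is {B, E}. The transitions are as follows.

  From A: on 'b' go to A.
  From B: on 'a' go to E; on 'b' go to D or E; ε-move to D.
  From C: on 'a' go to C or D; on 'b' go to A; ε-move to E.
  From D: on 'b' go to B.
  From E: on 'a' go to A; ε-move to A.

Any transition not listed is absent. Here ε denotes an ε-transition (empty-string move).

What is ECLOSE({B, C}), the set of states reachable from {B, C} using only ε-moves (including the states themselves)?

{A, B, C, D, E}

Begin with {B, C}.
ε-move C → E; add E.
ε-move E → A; add A.
ε-move B → D; add D.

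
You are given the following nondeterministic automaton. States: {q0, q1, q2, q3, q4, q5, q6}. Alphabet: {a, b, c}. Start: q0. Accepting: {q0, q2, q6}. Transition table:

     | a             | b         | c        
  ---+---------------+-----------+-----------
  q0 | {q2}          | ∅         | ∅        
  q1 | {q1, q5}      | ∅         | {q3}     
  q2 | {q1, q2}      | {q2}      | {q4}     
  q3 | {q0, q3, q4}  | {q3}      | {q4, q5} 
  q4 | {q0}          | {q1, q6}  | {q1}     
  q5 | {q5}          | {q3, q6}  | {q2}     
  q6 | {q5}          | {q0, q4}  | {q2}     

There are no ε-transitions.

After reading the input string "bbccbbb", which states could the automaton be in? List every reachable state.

∅

Start in {q0}.
Read 'b': {q0} → ∅.
The set is empty and remains empty for the remaining 6 symbols.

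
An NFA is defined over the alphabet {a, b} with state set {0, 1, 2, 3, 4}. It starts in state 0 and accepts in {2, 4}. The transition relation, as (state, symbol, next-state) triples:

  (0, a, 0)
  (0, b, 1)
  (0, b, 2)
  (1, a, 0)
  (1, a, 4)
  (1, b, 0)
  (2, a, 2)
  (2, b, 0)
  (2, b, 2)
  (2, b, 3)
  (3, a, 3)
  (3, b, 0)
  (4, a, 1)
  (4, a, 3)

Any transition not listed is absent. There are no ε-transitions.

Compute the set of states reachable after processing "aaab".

Start in {0}.
Read 'a': 0→{0}; now {0}.
Read 'a': 0→{0}; now {0}.
Read 'a': 0→{0}; now {0}.
Read 'b': 0→{1, 2}; now {1, 2}.

{1, 2}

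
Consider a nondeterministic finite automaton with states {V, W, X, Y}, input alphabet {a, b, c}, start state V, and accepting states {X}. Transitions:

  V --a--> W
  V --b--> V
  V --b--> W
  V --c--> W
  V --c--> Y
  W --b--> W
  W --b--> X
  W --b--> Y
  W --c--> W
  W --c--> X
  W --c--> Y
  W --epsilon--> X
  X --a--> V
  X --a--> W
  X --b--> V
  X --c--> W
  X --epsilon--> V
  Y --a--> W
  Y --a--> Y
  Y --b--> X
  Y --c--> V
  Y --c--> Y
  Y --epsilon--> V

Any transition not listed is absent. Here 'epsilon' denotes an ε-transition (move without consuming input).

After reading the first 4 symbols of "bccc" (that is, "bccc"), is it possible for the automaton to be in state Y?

Yes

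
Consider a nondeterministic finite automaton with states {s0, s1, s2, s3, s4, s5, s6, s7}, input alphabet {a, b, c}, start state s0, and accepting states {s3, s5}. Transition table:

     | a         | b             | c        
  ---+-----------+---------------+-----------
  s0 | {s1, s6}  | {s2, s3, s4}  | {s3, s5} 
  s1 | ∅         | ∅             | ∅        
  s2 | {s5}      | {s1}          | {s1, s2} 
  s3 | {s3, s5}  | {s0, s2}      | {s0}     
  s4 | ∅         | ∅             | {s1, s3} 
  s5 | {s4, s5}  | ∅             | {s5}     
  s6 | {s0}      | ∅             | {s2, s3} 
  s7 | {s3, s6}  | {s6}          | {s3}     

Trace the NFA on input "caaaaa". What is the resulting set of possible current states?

{s3, s4, s5}

Start in {s0}.
Read 'c': {s0} → {s3, s5}.
Read 'a': {s3, s5} → {s3, s4, s5}.
Read 'a': {s3, s4, s5} → {s3, s4, s5}.
Read 'a': {s3, s4, s5} → {s3, s4, s5}.
Read 'a': {s3, s4, s5} → {s3, s4, s5}.
Read 'a': {s3, s4, s5} → {s3, s4, s5}.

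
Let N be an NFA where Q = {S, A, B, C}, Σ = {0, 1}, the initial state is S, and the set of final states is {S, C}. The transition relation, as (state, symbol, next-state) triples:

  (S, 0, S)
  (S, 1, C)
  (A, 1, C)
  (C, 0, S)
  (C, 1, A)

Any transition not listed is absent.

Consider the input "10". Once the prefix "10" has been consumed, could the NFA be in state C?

Start in {S}.
Read '1': S→{C}; now {C}.
Read '0': C→{S}; now {S}.
State C is not in {S}.

No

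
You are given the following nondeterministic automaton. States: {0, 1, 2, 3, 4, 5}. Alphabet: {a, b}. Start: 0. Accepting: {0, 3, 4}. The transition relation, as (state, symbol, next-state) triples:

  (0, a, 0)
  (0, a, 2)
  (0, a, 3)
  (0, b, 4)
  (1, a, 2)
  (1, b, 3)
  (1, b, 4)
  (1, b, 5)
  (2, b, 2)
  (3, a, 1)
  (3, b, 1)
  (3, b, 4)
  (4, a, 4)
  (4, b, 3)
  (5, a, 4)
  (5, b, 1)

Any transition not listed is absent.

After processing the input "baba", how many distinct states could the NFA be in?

1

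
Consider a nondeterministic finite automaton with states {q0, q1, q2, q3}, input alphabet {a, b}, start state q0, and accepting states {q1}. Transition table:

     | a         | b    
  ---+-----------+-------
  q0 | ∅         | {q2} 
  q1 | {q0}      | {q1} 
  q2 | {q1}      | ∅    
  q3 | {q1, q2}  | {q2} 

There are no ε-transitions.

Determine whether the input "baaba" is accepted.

Start in {q0}.
Read 'b': {q0} → {q2}.
Read 'a': {q2} → {q1}.
Read 'a': {q1} → {q0}.
Read 'b': {q0} → {q2}.
Read 'a': {q2} → {q1}.
The final set {q1} contains the accepting state q1.

Yes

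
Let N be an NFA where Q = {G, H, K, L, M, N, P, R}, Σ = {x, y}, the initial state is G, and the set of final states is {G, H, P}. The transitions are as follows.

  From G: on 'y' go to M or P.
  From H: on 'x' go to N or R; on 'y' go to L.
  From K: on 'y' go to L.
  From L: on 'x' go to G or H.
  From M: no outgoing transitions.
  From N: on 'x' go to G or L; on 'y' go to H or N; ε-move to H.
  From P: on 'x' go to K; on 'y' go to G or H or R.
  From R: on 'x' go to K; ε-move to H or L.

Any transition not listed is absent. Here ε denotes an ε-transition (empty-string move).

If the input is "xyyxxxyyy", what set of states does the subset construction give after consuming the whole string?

Start in {G}.
Read 'x': G→∅; now ∅.
The set is empty and remains empty for the remaining 8 symbols.

∅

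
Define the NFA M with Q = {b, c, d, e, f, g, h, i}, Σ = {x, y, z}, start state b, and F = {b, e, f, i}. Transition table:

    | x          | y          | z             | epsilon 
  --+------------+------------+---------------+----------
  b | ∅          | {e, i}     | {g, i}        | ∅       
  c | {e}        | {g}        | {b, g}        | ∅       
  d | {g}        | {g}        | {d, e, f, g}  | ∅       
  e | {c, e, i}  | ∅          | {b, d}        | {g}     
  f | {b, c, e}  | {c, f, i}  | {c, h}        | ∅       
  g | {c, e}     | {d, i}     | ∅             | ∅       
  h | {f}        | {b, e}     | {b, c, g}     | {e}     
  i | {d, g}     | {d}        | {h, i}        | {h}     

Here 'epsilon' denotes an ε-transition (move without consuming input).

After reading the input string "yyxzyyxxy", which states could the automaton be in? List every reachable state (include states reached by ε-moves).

{b, c, d, e, f, g, h, i}

Start in {b}.
Read 'y': {b} → {e, g, h, i}.
Read 'y': {e, g, h, i} → {b, d, e, g, h, i}.
Read 'x': {b, d, e, g, h, i} → {c, d, e, f, g, h, i}.
Read 'z': {c, d, e, f, g, h, i} → {b, c, d, e, f, g, h, i}.
Read 'y': {b, c, d, e, f, g, h, i} → {b, c, d, e, f, g, h, i}.
Read 'y': {b, c, d, e, f, g, h, i} → {b, c, d, e, f, g, h, i}.
Read 'x': {b, c, d, e, f, g, h, i} → {b, c, d, e, f, g, h, i}.
Read 'x': {b, c, d, e, f, g, h, i} → {b, c, d, e, f, g, h, i}.
Read 'y': {b, c, d, e, f, g, h, i} → {b, c, d, e, f, g, h, i}.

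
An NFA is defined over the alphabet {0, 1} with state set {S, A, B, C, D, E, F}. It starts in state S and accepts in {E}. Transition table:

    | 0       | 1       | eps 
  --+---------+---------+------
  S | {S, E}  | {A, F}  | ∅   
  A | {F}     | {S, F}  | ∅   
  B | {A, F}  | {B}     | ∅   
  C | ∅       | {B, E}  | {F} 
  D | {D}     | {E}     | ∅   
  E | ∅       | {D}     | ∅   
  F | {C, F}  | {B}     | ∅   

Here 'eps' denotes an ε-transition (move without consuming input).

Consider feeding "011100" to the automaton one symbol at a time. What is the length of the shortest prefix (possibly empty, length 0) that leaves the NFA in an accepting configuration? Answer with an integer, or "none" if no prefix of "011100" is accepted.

1

Start in {S}.
Read '0': {S} → {S, E}.
None of the earlier sets intersect F, but {S, E} does.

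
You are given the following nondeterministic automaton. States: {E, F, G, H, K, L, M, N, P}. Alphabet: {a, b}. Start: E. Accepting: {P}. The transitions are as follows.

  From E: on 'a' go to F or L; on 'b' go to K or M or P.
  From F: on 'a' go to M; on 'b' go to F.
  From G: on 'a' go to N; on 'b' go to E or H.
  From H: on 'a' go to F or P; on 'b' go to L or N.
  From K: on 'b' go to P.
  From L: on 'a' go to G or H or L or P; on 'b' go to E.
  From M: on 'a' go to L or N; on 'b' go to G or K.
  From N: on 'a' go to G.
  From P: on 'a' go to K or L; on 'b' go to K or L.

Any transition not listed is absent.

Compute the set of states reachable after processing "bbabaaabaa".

{F, G, H, K, L, M, N, P}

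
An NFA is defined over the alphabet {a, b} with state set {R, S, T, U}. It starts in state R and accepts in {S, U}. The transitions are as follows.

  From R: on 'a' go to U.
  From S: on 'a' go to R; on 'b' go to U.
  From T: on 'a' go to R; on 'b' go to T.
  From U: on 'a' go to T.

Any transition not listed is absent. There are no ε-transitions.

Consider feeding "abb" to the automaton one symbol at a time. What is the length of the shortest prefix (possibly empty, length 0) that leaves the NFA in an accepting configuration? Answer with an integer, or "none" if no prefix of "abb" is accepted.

1

Start in {R}.
Read 'a': {R} → {U}.
None of the earlier sets intersect F, but {U} does.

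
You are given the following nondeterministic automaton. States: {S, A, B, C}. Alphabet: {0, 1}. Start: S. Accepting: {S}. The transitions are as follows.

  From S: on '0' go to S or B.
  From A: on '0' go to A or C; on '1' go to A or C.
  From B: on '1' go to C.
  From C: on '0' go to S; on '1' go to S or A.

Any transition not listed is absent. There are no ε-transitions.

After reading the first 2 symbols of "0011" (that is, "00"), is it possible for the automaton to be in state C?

No

Start in {S}.
Read '0': {S} → {S, B}.
Read '0': {S, B} → {S, B}.
State C is not in {S, B}.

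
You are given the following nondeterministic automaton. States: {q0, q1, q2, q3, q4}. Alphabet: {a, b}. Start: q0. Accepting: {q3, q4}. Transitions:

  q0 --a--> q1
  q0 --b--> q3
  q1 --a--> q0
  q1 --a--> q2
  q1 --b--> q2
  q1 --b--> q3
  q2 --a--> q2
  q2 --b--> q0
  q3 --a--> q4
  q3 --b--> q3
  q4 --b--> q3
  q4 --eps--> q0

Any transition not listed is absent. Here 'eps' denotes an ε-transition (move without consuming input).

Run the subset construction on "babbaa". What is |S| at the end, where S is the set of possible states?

Start in {q0}.
Read 'b': q0→{q3}; now {q3}.
Read 'a': q3→{q4}; union {q4}; ε-closure = {q0, q4}.
Read 'b': q0→{q3}, q4→{q3}; now {q3}.
Read 'b': q3→{q3}; now {q3}.
Read 'a': q3→{q4}; union {q4}; ε-closure = {q0, q4}.
Read 'a': q0→{q1}, q4→∅; now {q1}.
That set has 1 state.

1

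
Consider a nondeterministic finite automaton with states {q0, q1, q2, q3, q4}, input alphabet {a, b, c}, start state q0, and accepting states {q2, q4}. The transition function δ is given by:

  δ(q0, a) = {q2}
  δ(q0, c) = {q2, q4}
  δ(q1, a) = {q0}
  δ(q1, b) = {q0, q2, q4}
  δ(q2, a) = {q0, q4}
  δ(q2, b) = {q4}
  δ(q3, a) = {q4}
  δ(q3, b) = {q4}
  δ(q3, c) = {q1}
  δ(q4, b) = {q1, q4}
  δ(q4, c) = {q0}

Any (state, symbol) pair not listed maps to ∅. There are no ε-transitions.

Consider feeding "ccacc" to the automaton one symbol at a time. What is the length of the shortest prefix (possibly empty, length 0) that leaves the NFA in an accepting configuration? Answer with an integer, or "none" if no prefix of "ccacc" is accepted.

1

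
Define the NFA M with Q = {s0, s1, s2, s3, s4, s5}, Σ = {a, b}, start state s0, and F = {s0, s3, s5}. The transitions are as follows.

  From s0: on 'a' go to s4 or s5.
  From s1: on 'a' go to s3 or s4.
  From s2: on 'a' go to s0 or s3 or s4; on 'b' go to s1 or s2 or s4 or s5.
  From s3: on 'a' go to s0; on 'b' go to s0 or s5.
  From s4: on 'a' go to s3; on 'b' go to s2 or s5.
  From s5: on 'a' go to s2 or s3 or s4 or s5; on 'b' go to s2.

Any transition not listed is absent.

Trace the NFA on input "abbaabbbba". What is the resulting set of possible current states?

{s0, s2, s3, s4, s5}

Start in {s0}.
Read 'a': s0→{s4, s5}; now {s4, s5}.
Read 'b': s4→{s2, s5}, s5→{s2}; now {s2, s5}.
Read 'b': s2→{s1, s2, s4, s5}, s5→{s2}; now {s1, s2, s4, s5}.
Read 'a': s1→{s3, s4}, s2→{s0, s3, s4}, s4→{s3}, s5→{s2, s3, s4, s5}; now {s0, s2, s3, s4, s5}.
Read 'a': s0→{s4, s5}, s2→{s0, s3, s4}, s3→{s0}, s4→{s3}, s5→{s2, s3, s4, s5}; now {s0, s2, s3, s4, s5}.
Read 'b': s0→∅, s2→{s1, s2, s4, s5}, s3→{s0, s5}, s4→{s2, s5}, s5→{s2}; now {s0, s1, s2, s4, s5}.
Read 'b': s0→∅, s1→∅, s2→{s1, s2, s4, s5}, s4→{s2, s5}, s5→{s2}; now {s1, s2, s4, s5}.
Read 'b': s1→∅, s2→{s1, s2, s4, s5}, s4→{s2, s5}, s5→{s2}; now {s1, s2, s4, s5}.
Read 'b': s1→∅, s2→{s1, s2, s4, s5}, s4→{s2, s5}, s5→{s2}; now {s1, s2, s4, s5}.
Read 'a': s1→{s3, s4}, s2→{s0, s3, s4}, s4→{s3}, s5→{s2, s3, s4, s5}; now {s0, s2, s3, s4, s5}.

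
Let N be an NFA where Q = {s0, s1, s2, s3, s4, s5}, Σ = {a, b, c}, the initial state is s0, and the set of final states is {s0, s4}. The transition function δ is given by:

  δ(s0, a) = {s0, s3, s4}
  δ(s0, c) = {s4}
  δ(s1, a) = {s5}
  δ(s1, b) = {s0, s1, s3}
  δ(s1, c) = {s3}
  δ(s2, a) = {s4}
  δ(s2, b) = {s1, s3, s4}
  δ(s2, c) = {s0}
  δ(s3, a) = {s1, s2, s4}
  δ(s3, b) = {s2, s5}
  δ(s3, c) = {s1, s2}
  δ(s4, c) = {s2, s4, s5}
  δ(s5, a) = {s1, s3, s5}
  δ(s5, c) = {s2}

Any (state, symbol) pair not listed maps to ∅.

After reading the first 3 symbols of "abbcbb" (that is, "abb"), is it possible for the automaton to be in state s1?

Yes

Start in {s0}.
Read 'a': {s0} → {s0, s3, s4}.
Read 'b': {s0, s3, s4} → {s2, s5}.
Read 'b': {s2, s5} → {s1, s3, s4}.
State s1 is in {s1, s3, s4}.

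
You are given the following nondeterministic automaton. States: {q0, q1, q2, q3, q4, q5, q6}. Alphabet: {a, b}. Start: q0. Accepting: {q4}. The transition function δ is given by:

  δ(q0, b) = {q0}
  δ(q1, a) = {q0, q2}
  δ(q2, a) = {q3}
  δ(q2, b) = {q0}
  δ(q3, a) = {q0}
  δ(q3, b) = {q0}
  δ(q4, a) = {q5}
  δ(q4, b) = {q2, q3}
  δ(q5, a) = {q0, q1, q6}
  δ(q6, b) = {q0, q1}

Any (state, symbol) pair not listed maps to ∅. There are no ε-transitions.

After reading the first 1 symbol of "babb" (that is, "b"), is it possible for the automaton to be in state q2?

Start in {q0}.
Read 'b': {q0} → {q0}.
State q2 is not in {q0}.

No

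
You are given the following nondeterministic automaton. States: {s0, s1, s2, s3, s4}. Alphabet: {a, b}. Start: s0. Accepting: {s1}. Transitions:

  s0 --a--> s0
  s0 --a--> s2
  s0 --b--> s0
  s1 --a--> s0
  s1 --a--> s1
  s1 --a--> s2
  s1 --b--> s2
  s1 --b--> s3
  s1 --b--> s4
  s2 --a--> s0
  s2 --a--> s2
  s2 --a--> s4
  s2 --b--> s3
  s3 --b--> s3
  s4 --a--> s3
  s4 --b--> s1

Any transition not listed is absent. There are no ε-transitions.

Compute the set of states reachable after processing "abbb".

Start in {s0}.
Read 'a': s0→{s0, s2}; now {s0, s2}.
Read 'b': s0→{s0}, s2→{s3}; now {s0, s3}.
Read 'b': s0→{s0}, s3→{s3}; now {s0, s3}.
Read 'b': s0→{s0}, s3→{s3}; now {s0, s3}.

{s0, s3}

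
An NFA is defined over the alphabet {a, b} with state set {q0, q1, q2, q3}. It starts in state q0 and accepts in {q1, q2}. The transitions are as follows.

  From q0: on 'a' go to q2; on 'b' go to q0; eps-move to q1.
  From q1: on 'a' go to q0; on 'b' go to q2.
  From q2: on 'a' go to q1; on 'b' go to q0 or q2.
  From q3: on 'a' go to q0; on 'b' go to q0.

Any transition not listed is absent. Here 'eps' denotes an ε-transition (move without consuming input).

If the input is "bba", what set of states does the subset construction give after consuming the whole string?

Start: ε-closure({q0}) = {q0, q1}.
Read 'b': {q0, q1} → {q0, q1, q2}.
Read 'b': {q0, q1, q2} → {q0, q1, q2}.
Read 'a': {q0, q1, q2} → {q0, q1, q2}.

{q0, q1, q2}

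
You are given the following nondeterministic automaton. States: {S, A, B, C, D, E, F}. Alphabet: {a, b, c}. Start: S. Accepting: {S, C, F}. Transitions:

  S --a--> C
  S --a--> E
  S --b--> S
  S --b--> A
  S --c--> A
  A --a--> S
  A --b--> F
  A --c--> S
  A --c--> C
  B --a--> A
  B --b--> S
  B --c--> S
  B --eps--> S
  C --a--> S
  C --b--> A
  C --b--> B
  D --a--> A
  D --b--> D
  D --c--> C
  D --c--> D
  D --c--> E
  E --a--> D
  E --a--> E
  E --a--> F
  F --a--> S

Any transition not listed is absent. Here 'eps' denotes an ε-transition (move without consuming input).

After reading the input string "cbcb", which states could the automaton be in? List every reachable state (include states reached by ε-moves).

Start in {S}.
Read 'c': S→{A}; now {A}.
Read 'b': A→{F}; now {F}.
Read 'c': F→∅; now ∅.
The set is empty and remains empty for the remaining 1 symbol.

∅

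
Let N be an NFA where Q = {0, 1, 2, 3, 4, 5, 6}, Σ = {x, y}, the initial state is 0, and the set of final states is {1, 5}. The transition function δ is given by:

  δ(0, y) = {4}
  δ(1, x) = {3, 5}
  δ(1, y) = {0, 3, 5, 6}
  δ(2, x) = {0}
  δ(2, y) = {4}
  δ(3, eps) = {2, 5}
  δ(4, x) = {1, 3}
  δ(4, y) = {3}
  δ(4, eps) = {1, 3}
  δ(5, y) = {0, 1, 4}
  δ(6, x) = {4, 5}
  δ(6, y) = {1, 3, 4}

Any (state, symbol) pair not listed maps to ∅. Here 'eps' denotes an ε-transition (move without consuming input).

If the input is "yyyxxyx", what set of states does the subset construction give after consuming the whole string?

Start in {0}.
Read 'y': 0→{4}; union {4}; ε-closure = {1, 2, 3, 4, 5}.
Read 'y': 1→{0, 3, 5, 6}, 2→{4}, 3→∅, 4→{3}, 5→{0, 1, 4}; union {0, 1, 3, 4, 5, 6}; ε-closure = {0, 1, 2, 3, 4, 5, 6}.
Read 'y': 0→{4}, 1→{0, 3, 5, 6}, 2→{4}, 3→∅, 4→{3}, 5→{0, 1, 4}, 6→{1, 3, 4}; union {0, 1, 3, 4, 5, 6}; ε-closure = {0, 1, 2, 3, 4, 5, 6}.
Read 'x': 0→∅, 1→{3, 5}, 2→{0}, 3→∅, 4→{1, 3}, 5→∅, 6→{4, 5}; union {0, 1, 3, 4, 5}; ε-closure = {0, 1, 2, 3, 4, 5}.
Read 'x': 0→∅, 1→{3, 5}, 2→{0}, 3→∅, 4→{1, 3}, 5→∅; union {0, 1, 3, 5}; ε-closure = {0, 1, 2, 3, 5}.
Read 'y': 0→{4}, 1→{0, 3, 5, 6}, 2→{4}, 3→∅, 5→{0, 1, 4}; union {0, 1, 3, 4, 5, 6}; ε-closure = {0, 1, 2, 3, 4, 5, 6}.
Read 'x': 0→∅, 1→{3, 5}, 2→{0}, 3→∅, 4→{1, 3}, 5→∅, 6→{4, 5}; union {0, 1, 3, 4, 5}; ε-closure = {0, 1, 2, 3, 4, 5}.

{0, 1, 2, 3, 4, 5}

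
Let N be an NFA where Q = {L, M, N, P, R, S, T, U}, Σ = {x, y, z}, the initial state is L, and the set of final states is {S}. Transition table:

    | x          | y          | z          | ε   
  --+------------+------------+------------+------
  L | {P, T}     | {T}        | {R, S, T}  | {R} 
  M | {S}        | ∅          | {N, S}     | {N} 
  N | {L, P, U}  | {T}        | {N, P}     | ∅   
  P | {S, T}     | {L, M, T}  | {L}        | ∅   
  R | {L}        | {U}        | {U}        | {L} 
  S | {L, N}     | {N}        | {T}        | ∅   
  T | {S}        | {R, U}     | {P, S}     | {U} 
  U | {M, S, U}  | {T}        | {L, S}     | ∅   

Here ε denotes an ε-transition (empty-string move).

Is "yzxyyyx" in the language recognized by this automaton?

Yes

Start: ε-closure({L}) = {L, R}.
Read 'y': L→{T}, R→{U}; now {T, U}.
Read 'z': T→{P, S}, U→{L, S}; union {L, P, S}; ε-closure = {L, P, R, S}.
Read 'x': L→{P, T}, P→{S, T}, R→{L}, S→{L, N}; union {L, N, P, S, T}; ε-closure = {L, N, P, R, S, T, U}.
Read 'y': L→{T}, N→{T}, P→{L, M, T}, R→{U}, S→{N}, T→{R, U}, U→{T}; now {L, M, N, R, T, U}.
Read 'y': L→{T}, M→∅, N→{T}, R→{U}, T→{R, U}, U→{T}; union {R, T, U}; ε-closure = {L, R, T, U}.
Read 'y': L→{T}, R→{U}, T→{R, U}, U→{T}; union {R, T, U}; ε-closure = {L, R, T, U}.
Read 'x': L→{P, T}, R→{L}, T→{S}, U→{M, S, U}; union {L, M, P, S, T, U}; ε-closure = {L, M, N, P, R, S, T, U}.
The final set {L, M, N, P, R, S, T, U} contains the accepting state S.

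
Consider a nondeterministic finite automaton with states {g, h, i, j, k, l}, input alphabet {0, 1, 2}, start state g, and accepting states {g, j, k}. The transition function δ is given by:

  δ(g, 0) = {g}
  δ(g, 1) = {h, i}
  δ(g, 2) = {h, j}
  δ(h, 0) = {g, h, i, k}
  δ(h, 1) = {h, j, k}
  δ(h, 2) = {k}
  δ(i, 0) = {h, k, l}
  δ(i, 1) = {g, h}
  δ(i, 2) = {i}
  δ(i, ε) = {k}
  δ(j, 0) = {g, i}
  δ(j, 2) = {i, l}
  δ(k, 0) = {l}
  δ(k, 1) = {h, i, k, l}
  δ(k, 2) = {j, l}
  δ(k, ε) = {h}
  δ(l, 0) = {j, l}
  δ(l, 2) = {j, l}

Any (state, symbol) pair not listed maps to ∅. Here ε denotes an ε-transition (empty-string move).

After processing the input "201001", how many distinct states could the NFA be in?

6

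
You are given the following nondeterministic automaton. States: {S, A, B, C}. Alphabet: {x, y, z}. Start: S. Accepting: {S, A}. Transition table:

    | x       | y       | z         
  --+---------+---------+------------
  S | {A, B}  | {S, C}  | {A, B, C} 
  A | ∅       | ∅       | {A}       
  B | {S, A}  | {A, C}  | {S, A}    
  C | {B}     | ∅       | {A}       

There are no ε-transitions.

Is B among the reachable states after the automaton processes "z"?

Start in {S}.
Read 'z': {S} → {A, B, C}.
State B is in {A, B, C}.

Yes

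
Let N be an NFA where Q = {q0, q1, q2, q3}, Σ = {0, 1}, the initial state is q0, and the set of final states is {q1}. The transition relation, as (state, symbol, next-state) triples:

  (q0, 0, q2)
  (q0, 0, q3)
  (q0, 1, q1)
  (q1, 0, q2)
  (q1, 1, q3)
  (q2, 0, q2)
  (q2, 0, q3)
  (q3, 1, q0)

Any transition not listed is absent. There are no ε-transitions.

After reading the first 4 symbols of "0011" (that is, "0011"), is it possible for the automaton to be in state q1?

Start in {q0}.
Read '0': q0→{q2, q3}; now {q2, q3}.
Read '0': q2→{q2, q3}, q3→∅; now {q2, q3}.
Read '1': q2→∅, q3→{q0}; now {q0}.
Read '1': q0→{q1}; now {q1}.
State q1 is in {q1}.

Yes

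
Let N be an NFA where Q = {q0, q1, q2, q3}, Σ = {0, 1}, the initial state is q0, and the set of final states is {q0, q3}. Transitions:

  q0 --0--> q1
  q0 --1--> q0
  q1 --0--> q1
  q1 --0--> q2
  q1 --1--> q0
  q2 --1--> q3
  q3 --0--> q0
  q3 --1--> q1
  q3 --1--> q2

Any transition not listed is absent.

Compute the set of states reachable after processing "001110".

{q0, q1}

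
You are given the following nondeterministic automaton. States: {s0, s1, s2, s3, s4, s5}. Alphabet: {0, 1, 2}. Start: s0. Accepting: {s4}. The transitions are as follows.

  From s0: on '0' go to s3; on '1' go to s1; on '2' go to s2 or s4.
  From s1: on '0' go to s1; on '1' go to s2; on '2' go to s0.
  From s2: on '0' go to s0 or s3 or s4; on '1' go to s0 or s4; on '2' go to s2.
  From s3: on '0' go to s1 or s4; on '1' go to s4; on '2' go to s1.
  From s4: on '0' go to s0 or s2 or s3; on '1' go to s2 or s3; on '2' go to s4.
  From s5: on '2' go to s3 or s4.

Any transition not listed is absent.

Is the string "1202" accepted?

No

Start in {s0}.
Read '1': s0→{s1}; now {s1}.
Read '2': s1→{s0}; now {s0}.
Read '0': s0→{s3}; now {s3}.
Read '2': s3→{s1}; now {s1}.
The final set {s1} contains no accepting state.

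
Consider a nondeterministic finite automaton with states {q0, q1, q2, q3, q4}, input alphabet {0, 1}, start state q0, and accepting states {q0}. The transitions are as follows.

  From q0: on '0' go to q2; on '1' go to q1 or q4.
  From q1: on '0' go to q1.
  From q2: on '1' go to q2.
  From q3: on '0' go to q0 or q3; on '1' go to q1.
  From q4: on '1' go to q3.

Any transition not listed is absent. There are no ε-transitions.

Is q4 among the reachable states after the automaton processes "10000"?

No

Start in {q0}.
Read '1': q0→{q1, q4}; now {q1, q4}.
Read '0': q1→{q1}, q4→∅; now {q1}.
Read '0': q1→{q1}; now {q1}.
Read '0': q1→{q1}; now {q1}.
Read '0': q1→{q1}; now {q1}.
State q4 is not in {q1}.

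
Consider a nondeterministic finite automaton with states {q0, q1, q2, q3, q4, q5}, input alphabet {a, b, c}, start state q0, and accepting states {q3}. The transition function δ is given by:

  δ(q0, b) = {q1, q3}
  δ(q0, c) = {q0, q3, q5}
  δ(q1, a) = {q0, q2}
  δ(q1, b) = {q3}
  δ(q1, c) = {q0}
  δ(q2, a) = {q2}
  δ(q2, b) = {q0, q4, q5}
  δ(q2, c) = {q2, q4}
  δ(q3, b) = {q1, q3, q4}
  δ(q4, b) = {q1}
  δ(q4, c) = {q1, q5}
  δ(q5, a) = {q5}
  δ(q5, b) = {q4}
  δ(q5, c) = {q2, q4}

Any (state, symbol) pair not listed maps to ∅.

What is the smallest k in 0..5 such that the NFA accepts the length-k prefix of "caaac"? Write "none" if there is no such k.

1

Start in {q0}.
Read 'c': q0→{q0, q3, q5}; now {q0, q3, q5}.
None of the earlier sets intersect F, but {q0, q3, q5} does.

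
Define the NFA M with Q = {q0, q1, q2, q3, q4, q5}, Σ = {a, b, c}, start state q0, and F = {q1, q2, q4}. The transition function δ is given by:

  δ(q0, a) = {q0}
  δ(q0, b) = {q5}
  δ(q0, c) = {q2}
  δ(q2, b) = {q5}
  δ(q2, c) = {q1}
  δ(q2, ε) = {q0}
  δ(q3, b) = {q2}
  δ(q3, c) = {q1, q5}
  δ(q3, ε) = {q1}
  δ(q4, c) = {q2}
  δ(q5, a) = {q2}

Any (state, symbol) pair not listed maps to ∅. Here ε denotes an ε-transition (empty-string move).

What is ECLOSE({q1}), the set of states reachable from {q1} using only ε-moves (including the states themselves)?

Begin with {q1}.
No ε-moves leave this set, so the closure equals the set itself.

{q1}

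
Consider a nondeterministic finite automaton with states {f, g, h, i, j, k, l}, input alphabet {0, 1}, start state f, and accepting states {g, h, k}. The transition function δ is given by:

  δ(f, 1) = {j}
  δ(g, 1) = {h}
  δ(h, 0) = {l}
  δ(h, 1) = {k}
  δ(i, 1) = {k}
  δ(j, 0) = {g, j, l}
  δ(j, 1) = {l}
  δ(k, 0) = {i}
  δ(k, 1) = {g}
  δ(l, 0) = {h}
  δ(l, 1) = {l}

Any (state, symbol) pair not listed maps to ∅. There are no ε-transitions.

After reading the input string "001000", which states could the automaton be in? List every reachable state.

Start in {f}.
Read '0': f→∅; now ∅.
The set is empty and remains empty for the remaining 5 symbols.

∅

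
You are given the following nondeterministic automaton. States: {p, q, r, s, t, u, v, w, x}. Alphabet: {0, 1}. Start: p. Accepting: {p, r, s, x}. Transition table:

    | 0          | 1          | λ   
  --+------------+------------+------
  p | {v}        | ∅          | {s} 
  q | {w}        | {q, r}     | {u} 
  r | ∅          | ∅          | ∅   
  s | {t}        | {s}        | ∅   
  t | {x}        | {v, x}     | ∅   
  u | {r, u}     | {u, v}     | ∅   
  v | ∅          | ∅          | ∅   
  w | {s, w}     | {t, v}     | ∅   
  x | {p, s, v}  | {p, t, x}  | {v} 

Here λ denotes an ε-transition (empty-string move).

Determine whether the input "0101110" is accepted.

No

Start: ε-closure({p}) = {p, s}.
Read '0': {p, s} → {t, v}.
Read '1': {t, v} → {v, x}.
Read '0': {v, x} → {p, s, v}.
Read '1': {p, s, v} → {s}.
Read '1': {s} → {s}.
Read '1': {s} → {s}.
Read '0': {s} → {t}.
The final set {t} contains no accepting state.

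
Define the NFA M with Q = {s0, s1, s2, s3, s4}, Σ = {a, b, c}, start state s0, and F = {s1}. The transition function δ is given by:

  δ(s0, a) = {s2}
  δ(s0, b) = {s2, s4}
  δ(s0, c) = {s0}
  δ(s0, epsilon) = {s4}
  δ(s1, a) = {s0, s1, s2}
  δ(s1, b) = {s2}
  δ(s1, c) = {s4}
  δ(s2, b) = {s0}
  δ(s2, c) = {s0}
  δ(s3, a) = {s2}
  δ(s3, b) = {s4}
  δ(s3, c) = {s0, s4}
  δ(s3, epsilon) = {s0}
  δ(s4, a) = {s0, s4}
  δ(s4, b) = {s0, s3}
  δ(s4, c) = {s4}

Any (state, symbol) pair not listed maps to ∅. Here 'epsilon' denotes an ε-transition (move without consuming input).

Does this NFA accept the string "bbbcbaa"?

No

Start: ε-closure({s0}) = {s0, s4}.
Read 'b': {s0, s4} → {s0, s2, s3, s4}.
Read 'b': {s0, s2, s3, s4} → {s0, s2, s3, s4}.
Read 'b': {s0, s2, s3, s4} → {s0, s2, s3, s4}.
Read 'c': {s0, s2, s3, s4} → {s0, s4}.
Read 'b': {s0, s4} → {s0, s2, s3, s4}.
Read 'a': {s0, s2, s3, s4} → {s0, s2, s4}.
Read 'a': {s0, s2, s4} → {s0, s2, s4}.
The final set {s0, s2, s4} contains no accepting state.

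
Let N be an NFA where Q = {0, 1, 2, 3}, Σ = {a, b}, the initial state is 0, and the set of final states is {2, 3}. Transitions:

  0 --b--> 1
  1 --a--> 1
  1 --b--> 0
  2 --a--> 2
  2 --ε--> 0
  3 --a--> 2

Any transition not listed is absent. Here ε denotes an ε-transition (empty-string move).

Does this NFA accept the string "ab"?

No

Start in {0}.
Read 'a': 0→∅; now ∅.
The set is empty and remains empty for the remaining 1 symbol.
The final set ∅ contains no accepting state.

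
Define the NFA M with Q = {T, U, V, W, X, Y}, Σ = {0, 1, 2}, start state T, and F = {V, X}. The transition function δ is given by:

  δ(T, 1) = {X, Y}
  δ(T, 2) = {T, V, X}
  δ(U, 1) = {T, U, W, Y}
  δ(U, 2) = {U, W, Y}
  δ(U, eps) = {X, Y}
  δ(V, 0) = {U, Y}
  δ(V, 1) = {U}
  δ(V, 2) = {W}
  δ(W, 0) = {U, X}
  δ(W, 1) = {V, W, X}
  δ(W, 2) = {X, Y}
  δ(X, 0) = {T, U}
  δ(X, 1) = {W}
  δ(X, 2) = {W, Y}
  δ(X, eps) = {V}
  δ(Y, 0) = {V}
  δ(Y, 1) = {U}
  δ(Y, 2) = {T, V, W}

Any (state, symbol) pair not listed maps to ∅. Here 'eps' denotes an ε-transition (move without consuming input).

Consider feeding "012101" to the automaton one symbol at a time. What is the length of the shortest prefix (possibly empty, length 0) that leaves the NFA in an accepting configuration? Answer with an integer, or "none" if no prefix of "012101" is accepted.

none

Start in {T}.
Read '0': T→∅; now ∅.
The set is empty and remains empty for the remaining 5 symbols.
No reachable set along the way intersects F.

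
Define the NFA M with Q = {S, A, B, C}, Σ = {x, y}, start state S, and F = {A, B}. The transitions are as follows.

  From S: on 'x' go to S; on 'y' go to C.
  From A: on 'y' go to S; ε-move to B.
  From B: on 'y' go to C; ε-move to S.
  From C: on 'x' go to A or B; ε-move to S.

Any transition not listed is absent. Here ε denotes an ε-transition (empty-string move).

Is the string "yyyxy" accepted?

Start in {S}.
Read 'y': {S} → {S, C}.
Read 'y': {S, C} → {S, C}.
Read 'y': {S, C} → {S, C}.
Read 'x': {S, C} → {S, A, B}.
Read 'y': {S, A, B} → {S, C}.
The final set {S, C} contains no accepting state.

No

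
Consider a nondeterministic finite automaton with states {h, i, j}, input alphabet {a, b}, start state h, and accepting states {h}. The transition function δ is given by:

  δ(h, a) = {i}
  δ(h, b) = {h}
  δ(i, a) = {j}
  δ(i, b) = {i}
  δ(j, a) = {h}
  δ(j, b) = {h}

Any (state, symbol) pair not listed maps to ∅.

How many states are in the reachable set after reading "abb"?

1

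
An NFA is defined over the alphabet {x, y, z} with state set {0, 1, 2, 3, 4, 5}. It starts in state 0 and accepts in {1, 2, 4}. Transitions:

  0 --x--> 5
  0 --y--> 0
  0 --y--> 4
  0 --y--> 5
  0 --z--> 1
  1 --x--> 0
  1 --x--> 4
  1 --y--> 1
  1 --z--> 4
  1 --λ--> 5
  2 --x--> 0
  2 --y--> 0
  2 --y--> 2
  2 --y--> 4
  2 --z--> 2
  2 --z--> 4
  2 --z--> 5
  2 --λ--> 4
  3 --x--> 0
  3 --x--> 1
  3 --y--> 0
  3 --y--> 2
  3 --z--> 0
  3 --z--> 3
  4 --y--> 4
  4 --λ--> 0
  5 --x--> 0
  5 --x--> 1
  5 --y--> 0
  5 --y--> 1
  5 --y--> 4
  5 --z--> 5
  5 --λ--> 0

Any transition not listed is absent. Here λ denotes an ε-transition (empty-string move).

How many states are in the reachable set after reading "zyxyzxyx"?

4

Start in {0}.
Read 'z': 0→{1}; union {1}; ε-closure = {0, 1, 5}.
Read 'y': 0→{0, 4, 5}, 1→{1}, 5→{0, 1, 4}; now {0, 1, 4, 5}.
Read 'x': 0→{5}, 1→{0, 4}, 4→∅, 5→{0, 1}; now {0, 1, 4, 5}.
Read 'y': 0→{0, 4, 5}, 1→{1}, 4→{4}, 5→{0, 1, 4}; now {0, 1, 4, 5}.
Read 'z': 0→{1}, 1→{4}, 4→∅, 5→{5}; union {1, 4, 5}; ε-closure = {0, 1, 4, 5}.
Read 'x': 0→{5}, 1→{0, 4}, 4→∅, 5→{0, 1}; now {0, 1, 4, 5}.
Read 'y': 0→{0, 4, 5}, 1→{1}, 4→{4}, 5→{0, 1, 4}; now {0, 1, 4, 5}.
Read 'x': 0→{5}, 1→{0, 4}, 4→∅, 5→{0, 1}; now {0, 1, 4, 5}.
That set has 4 states.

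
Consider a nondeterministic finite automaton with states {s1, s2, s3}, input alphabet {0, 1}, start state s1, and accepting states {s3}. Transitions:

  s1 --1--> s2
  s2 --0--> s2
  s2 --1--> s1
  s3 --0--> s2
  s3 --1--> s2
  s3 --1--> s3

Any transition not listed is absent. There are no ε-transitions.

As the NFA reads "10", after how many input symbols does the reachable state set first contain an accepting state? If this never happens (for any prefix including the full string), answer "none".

Start in {s1}.
Read '1': s1→{s2}; now {s2}.
Read '0': s2→{s2}; now {s2}.
No reachable set along the way intersects F.

none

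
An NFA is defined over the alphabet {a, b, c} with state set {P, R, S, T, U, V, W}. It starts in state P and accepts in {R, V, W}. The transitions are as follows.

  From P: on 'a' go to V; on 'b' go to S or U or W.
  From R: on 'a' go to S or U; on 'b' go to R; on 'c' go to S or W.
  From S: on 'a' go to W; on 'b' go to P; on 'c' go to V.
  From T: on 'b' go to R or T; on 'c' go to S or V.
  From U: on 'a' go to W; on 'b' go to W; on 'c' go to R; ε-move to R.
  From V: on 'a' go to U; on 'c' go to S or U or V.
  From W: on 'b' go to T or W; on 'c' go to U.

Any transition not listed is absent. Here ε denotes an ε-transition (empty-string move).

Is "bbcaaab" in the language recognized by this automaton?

Yes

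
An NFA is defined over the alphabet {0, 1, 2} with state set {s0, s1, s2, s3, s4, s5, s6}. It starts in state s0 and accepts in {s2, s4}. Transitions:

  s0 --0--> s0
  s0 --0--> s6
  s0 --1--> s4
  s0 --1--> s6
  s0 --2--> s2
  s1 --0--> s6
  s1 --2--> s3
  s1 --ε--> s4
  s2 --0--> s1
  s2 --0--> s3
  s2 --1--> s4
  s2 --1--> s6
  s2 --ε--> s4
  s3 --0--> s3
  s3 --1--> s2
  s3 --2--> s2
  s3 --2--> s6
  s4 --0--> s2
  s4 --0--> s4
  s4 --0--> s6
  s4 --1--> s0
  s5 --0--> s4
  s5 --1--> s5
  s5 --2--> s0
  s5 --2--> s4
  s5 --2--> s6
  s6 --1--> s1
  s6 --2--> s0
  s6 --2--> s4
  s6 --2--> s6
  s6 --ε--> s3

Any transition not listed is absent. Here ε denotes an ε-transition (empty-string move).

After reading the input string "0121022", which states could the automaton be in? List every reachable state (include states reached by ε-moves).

Start in {s0}.
Read '0': {s0} → {s0, s3, s6}.
Read '1': {s0, s3, s6} → {s1, s2, s3, s4, s6}.
Read '2': {s1, s2, s3, s4, s6} → {s0, s2, s3, s4, s6}.
Read '1': {s0, s2, s3, s4, s6} → {s0, s1, s2, s3, s4, s6}.
Read '0': {s0, s1, s2, s3, s4, s6} → {s0, s1, s2, s3, s4, s6}.
Read '2': {s0, s1, s2, s3, s4, s6} → {s0, s2, s3, s4, s6}.
Read '2': {s0, s2, s3, s4, s6} → {s0, s2, s3, s4, s6}.

{s0, s2, s3, s4, s6}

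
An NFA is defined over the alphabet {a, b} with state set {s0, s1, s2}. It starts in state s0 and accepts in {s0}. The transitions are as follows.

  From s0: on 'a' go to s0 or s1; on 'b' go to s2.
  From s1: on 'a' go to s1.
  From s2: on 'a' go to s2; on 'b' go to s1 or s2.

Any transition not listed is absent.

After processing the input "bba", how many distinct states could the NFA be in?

Start in {s0}.
Read 'b': {s0} → {s2}.
Read 'b': {s2} → {s1, s2}.
Read 'a': {s1, s2} → {s1, s2}.
That set has 2 states.

2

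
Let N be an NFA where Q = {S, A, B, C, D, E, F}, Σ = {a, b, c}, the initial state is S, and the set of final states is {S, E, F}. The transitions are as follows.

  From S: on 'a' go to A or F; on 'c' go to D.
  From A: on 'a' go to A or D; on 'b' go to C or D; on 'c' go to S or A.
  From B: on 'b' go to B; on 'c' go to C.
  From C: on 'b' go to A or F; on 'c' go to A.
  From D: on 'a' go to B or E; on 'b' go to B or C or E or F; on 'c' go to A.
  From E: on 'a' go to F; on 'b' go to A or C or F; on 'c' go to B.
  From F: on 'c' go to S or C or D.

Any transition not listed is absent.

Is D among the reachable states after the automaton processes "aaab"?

Yes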